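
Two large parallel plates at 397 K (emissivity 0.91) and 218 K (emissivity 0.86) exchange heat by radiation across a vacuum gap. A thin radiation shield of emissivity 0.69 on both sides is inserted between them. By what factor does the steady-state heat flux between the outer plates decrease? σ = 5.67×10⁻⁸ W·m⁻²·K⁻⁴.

Without shield: q₀ = σΔ(T⁴)/(1/ε₁+1/ε₂−1) with denominator 1.262.
With shield the two gaps are in series; the resistances add: (1/ε₁+1/ε_s−1)+(1/ε_s+1/ε₂−1) = 1.548+1.612 = 3.160.
Heat-flux ratio q₀/q = 3.160/1.262.

factor ≈ 2.50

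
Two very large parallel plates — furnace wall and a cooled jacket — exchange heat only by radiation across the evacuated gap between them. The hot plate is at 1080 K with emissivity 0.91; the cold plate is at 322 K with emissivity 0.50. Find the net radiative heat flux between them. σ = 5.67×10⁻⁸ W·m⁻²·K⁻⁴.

q ≈ 36500 W/m²

For two infinite grey parallel plates, q = σ(T₁⁴ − T₂⁴)/(1/ε₁ + 1/ε₂ − 1).
T₁⁴ − T₂⁴ = 1.360×10¹² − 1.075×10¹⁰ = 1.350×10¹² K⁴.
1/ε₁ + 1/ε₂ − 1 = 1.099 + 2.000 − 1 = 2.099.
q = 5.67×10⁻⁸ × 1.350×10¹² / 2.099.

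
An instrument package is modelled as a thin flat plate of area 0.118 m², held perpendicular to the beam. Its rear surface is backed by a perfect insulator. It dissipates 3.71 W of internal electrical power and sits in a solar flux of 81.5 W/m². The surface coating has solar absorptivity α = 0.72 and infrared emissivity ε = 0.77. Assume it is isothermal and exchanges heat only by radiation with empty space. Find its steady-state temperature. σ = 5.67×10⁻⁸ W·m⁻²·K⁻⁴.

T ≈ 213 K

At steady state, absorbed solar power + internal power = radiated power.
Absorbed: α·S·A_cross = 0.72·81.5·0.1180 = 6.924 W (cross-section A).
Total input = 6.924 + 3.71 = 10.63 W.
Radiated: εσ·A_surf·T⁴ with A_surf = A = 0.1180 m².
T⁴ = 10.63/(0.77·5.67×10⁻⁸·0.1180) = 2.064×10⁹ K⁴.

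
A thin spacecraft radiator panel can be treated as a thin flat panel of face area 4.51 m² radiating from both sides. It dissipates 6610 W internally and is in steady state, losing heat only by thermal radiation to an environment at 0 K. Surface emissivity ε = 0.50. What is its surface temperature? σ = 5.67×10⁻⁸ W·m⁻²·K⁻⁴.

Steady state: internal power = radiated power, P = εσA T⁴.
Radiating area A = 2·4.51 = 9.020 m².
T⁴ = P/(εσA) = 6610/(0.50·5.67×10⁻⁸·9.020) = 2.585×10¹⁰ K⁴.
T = (2.585×10¹⁰)^(1/4).

T ≈ 401 K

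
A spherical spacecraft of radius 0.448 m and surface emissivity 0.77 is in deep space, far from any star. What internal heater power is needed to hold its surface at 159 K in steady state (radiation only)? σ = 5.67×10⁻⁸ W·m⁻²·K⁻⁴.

P = εσ·4πr²·T⁴.
4πr² = 2.522 m²; T⁴ = 6.391×10⁸ K⁴.
P = 0.77·5.67×10⁻⁸·2.522·6.391×10⁸.

P ≈ 70.4 W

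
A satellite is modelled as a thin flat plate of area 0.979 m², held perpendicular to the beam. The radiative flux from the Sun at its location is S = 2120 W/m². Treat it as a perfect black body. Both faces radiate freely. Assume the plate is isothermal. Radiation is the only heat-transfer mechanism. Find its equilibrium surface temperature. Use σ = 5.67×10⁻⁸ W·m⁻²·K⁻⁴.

At equilibrium, absorbed power = emitted power.
Absorbing cross-section = A = 0.9790 m²; emitting surface = 2A = 1.958 m² (ratio 2).
S·A_cross = εσ·A_surf·T⁴  ⇒  T⁴ = S/(2σ).
T⁴ = 1.00·2120/(2·5.67×10⁻⁸) = 1.869×10¹⁰ K⁴.
T = (1.869×10¹⁰)^(1/4).

T ≈ 370 K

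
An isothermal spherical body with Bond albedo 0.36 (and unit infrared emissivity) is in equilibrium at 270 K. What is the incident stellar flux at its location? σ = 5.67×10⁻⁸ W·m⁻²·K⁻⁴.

(1−a)S·πr² = σ·4πr²·T⁴ ⇒ S = 4σT⁴/(1−a).
S = 4·5.67×10⁻⁸·5.314×10⁹/0.640.

S ≈ 1880 W/m²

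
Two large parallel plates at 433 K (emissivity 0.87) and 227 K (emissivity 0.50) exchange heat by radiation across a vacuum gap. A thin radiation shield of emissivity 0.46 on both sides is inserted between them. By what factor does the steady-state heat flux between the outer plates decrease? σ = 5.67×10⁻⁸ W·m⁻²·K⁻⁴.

Without shield: q₀ = σΔ(T⁴)/(1/ε₁+1/ε₂−1) with denominator 2.149.
With shield the two gaps are in series; the resistances add: (1/ε₁+1/ε_s−1)+(1/ε_s+1/ε₂−1) = 2.323+3.174 = 5.497.
Heat-flux ratio q₀/q = 5.497/2.149.

factor ≈ 2.56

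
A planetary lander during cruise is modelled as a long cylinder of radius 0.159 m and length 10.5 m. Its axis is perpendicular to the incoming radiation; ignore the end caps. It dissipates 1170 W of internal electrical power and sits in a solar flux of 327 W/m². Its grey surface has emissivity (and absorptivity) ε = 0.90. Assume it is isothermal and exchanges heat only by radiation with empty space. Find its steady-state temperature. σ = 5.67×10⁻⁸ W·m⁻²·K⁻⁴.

At steady state, absorbed solar power + internal power = radiated power.
Absorbed: α·S·A_cross = 0.90·327·3.339 = 982.7 W (cross-section 2rL).
Total input = 982.7 + 1170 = 2153 W.
Radiated: εσ·A_surf·T⁴ with A_surf = 2πrL = 10.49 m².
T⁴ = 2153/(0.90·5.67×10⁻⁸·10.49) = 4.021×10⁹ K⁴.

T ≈ 252 K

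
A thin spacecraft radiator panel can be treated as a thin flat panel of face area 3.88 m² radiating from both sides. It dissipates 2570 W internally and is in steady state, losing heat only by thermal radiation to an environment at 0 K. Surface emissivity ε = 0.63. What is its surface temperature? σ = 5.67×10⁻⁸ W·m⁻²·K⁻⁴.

T ≈ 310 K

Steady state: internal power = radiated power, P = εσA T⁴.
Radiating area A = 2·3.88 = 7.760 m².
T⁴ = P/(εσA) = 2570/(0.63·5.67×10⁻⁸·7.760) = 9.271×10⁹ K⁴.
T = (9.271×10⁹)^(1/4).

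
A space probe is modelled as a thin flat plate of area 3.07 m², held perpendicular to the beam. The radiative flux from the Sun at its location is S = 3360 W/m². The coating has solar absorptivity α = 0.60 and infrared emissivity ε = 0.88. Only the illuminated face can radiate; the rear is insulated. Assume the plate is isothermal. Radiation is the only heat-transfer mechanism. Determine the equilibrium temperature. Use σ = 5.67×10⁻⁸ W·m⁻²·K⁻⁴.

T ≈ 448 K

At equilibrium, absorbed power = emitted power.
Absorbing cross-section = A = 3.070 m²; emitting surface = A = 3.070 m² (ratio 1).
αS·A_cross = εσ·A_surf·T⁴  ⇒  T⁴ = αS/(ε·1σ).
T⁴ = 0.600·3360/(0.88·1·5.67×10⁻⁸) = 4.040×10¹⁰ K⁴.
T = (4.040×10¹⁰)^(1/4).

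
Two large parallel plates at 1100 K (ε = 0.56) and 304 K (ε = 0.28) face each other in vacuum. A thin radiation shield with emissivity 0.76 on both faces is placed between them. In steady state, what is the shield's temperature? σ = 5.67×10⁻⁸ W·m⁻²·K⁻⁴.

In steady state the net flux on the hot side equals that on the cold side.
σ(T₁⁴−T_s⁴)/D₁ = σ(T_s⁴−T₂⁴)/D₂, with D₁ = 1/ε₁+1/ε_s−1 = 2.102, D₂ = 1/ε_s+1/ε₂−1 = 3.887.
Solve for T_s⁴: T_s⁴ = (D₂·T₁⁴ + D₁·T₂⁴)/(D₁+D₂) = 9.533×10¹¹ K⁴.

T_s ≈ 988 K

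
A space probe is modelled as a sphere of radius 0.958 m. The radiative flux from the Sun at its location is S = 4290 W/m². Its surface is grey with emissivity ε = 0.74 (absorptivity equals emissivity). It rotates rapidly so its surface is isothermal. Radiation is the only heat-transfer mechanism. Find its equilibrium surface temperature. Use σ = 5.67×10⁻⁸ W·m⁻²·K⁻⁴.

T ≈ 371 K

At equilibrium, absorbed power = emitted power.
Absorbing cross-section = πr² = 2.883 m²; emitting surface = 4πr² = 11.53 m² (ratio 4).
εS·A_cross = εσ·A_surf·T⁴  ⇒  T⁴ = S/(4σ)   (ε cancels).
T⁴ = 4290/(4·5.67×10⁻⁸) = 1.892×10¹⁰ K⁴.
T = (1.892×10¹⁰)^(1/4).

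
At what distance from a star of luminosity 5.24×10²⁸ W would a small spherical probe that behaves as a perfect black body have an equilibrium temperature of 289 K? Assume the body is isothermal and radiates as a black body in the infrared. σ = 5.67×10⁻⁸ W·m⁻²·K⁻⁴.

d ≈ 1.62×10¹² m

For an isothermal black-emitting sphere, (1−a)S·πr² = σ·4πr²·T⁴ ⇒ S = 4σT⁴/(1−a).
S = 4·5.67×10⁻⁸·(289)⁴/1.00 = 1582 W/m².
Flux falls as S = L/(4πd²), so d = √(L/(4πS)) = √(5.24×10²⁸/(4π·1582)).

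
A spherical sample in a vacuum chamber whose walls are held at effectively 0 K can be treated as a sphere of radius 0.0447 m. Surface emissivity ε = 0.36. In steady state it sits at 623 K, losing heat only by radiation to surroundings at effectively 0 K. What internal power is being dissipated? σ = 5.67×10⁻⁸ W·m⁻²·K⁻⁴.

P ≈ 77.2 W

Steady state: P = εσA T⁴.
A = 4πr² = 0.02511 m²; T⁴ = (623)⁴ = 1.506×10¹¹ K⁴.
P = 0.36 × 5.67×10⁻⁸ × 0.02511 × 1.506×10¹¹.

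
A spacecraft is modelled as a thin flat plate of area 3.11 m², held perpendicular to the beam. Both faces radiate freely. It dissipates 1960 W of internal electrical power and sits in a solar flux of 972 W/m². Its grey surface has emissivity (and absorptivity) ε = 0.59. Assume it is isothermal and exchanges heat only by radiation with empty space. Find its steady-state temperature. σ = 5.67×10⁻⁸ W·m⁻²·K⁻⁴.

T ≈ 366 K

At steady state, absorbed solar power + internal power = radiated power.
Absorbed: α·S·A_cross = 0.59·972·3.110 = 1784 W (cross-section A).
Total input = 1784 + 1960 = 3744 W.
Radiated: εσ·A_surf·T⁴ with A_surf = 2A = 6.220 m².
T⁴ = 3744/(0.59·5.67×10⁻⁸·6.220) = 1.799×10¹⁰ K⁴.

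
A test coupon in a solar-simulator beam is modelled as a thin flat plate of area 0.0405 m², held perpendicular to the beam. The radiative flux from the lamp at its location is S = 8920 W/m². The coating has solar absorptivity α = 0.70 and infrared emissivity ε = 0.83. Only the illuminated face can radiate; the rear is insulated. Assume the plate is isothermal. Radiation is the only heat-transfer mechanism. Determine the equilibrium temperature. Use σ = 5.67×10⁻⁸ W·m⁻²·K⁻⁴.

At equilibrium, absorbed power = emitted power.
Absorbing cross-section = A = 0.04050 m²; emitting surface = A = 0.04050 m² (ratio 1).
αS·A_cross = εσ·A_surf·T⁴  ⇒  T⁴ = αS/(ε·1σ).
T⁴ = 0.700·8920/(0.83·1·5.67×10⁻⁸) = 1.327×10¹¹ K⁴.
T = (1.327×10¹¹)^(1/4).

T ≈ 604 K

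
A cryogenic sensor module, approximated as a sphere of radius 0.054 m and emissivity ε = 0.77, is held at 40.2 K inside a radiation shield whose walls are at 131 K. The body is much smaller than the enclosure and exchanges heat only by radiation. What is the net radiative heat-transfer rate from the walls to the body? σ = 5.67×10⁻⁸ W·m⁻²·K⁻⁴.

For a small grey body in a large enclosure: P_net = εσA(T_body⁴ − T_wall⁴).
A = 4πr² = 0.03664 m²; T_body⁴ − T_wall⁴ = 2.612×10⁶ − 2.945×10⁸ = -2.919×10⁸ K⁴.
|P_net| = 0.77·5.67×10⁻⁸·0.03664·2.919×10⁸.

P_net ≈ 0.467 W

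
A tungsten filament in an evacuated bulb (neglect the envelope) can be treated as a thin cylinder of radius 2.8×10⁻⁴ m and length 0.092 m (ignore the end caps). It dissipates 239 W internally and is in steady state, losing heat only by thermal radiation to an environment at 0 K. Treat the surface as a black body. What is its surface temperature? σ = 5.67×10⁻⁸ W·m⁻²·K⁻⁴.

T ≈ 2260 K

Steady state: internal power = radiated power, P = εσA T⁴.
Radiating area A = 2πrL = 1.619×10⁻⁴ m².
T⁴ = P/(εσA) = 239/(1.0·5.67×10⁻⁸·1.619×10⁻⁴) = 2.604×10¹³ K⁴.
T = (2.604×10¹³)^(1/4).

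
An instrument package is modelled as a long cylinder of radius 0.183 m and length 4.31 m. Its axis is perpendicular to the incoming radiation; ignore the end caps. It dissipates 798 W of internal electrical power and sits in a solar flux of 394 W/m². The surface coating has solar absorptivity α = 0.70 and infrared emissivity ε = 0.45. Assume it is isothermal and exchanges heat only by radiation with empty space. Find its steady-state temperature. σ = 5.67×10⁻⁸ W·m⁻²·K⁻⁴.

At steady state, absorbed solar power + internal power = radiated power.
Absorbed: α·S·A_cross = 0.70·394·1.577 = 435.1 W (cross-section 2rL).
Total input = 435.1 + 798 = 1233 W.
Radiated: εσ·A_surf·T⁴ with A_surf = 2πrL = 4.956 m².
T⁴ = 1233/(0.45·5.67×10⁻⁸·4.956) = 9.752×10⁹ K⁴.

T ≈ 314 K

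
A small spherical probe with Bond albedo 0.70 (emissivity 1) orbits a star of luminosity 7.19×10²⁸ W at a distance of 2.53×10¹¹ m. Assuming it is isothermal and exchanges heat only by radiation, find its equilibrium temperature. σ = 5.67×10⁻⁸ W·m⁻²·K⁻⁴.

First find the stellar flux at distance d: S = L/(4πd²) = 7.19×10²⁸/(4π·(2.53×10¹¹)²) = 89390 W/m².
For an isothermal sphere, absorbed (1−a)S·πr² = emitted σ·4πr²·T⁴, so T⁴ = (1−a)S/(4σ).
T⁴ = 0.300·89390/(4·5.67×10⁻⁸) = 1.182×10¹¹ K⁴.

T ≈ 586 K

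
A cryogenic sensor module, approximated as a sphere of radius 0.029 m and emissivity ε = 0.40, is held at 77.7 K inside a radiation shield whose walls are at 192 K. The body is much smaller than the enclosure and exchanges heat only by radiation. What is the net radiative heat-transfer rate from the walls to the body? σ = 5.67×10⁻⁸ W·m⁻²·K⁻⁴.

P_net ≈ 0.317 W

For a small grey body in a large enclosure: P_net = εσA(T_body⁴ − T_wall⁴).
A = 4πr² = 0.01057 m²; T_body⁴ − T_wall⁴ = 3.645×10⁷ − 1.359×10⁹ = -1.323×10⁹ K⁴.
|P_net| = 0.40·5.67×10⁻⁸·0.01057·1.323×10⁹.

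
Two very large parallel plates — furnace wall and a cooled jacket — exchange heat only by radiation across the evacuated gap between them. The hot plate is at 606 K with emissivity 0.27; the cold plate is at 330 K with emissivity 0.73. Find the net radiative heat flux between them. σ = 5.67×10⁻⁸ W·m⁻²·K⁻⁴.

q ≈ 1710 W/m²

For two infinite grey parallel plates, q = σ(T₁⁴ − T₂⁴)/(1/ε₁ + 1/ε₂ − 1).
T₁⁴ − T₂⁴ = 1.349×10¹¹ − 1.186×10¹⁰ = 1.230×10¹¹ K⁴.
1/ε₁ + 1/ε₂ − 1 = 3.704 + 1.370 − 1 = 4.074.
q = 5.67×10⁻⁸ × 1.230×10¹¹ / 4.074.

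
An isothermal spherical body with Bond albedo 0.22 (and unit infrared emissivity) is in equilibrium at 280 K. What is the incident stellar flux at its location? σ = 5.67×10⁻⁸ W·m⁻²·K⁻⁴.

(1−a)S·πr² = σ·4πr²·T⁴ ⇒ S = 4σT⁴/(1−a).
S = 4·5.67×10⁻⁸·6.147×10⁹/0.780.

S ≈ 1790 W/m²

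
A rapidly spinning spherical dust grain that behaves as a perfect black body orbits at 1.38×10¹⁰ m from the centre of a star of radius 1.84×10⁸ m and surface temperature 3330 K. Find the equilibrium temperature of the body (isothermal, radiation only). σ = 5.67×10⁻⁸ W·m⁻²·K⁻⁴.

The star's surface emits σT_*⁴; at distance d the flux is S = σT_*⁴(R_*/d)².
S = 5.67×10⁻⁸·(3330)⁴·(1.84×10⁸/1.38×10¹⁰)² = 1239 W/m².
For an isothermal sphere T⁴ = (1−a)S/(4σ) = 5.465×10⁹ K⁴.

T ≈ 272 K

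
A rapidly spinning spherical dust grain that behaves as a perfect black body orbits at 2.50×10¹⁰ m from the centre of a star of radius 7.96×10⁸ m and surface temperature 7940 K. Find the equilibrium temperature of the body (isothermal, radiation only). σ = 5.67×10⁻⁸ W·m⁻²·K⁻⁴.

T ≈ 1000 K

The star's surface emits σT_*⁴; at distance d the flux is S = σT_*⁴(R_*/d)².
S = 5.67×10⁻⁸·(7940)⁴·(7.96×10⁸/2.50×10¹⁰)² = 2.285×10⁵ W/m².
For an isothermal sphere T⁴ = (1−a)S/(4σ) = 1.007×10¹² K⁴.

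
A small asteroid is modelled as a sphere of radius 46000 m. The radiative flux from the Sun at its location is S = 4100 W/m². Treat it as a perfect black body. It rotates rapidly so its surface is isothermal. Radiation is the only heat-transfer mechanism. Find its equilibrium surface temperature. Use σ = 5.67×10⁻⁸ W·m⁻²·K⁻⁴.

At equilibrium, absorbed power = emitted power.
Absorbing cross-section = πr² = 6.648×10⁹ m²; emitting surface = 4πr² = 2.659×10¹⁰ m² (ratio 4).
S·A_cross = εσ·A_surf·T⁴  ⇒  T⁴ = S/(4σ).
T⁴ = 1.00·4100/(4·5.67×10⁻⁸) = 1.808×10¹⁰ K⁴.
T = (1.808×10¹⁰)^(1/4).

T ≈ 367 K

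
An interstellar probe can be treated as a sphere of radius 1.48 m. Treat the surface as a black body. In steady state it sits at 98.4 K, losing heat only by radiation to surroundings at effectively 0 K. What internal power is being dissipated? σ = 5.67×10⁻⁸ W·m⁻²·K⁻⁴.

P ≈ 146 W

Steady state: P = εσA T⁴.
A = 4πr² = 27.53 m²; T⁴ = (98.4)⁴ = 9.375×10⁷ K⁴.
P = 1.0 × 5.67×10⁻⁸ × 27.53 × 9.375×10⁷.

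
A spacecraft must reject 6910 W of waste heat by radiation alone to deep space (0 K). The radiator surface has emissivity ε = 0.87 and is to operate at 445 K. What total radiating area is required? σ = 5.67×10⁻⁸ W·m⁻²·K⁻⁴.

P = εσA T⁴ ⇒ A = P/(εσT⁴).
T⁴ = 3.921×10¹⁰ K⁴.
A = 6910/(0.87 × 5.67×10⁻⁸ × 3.921×10¹⁰).

A ≈ 3.57 m²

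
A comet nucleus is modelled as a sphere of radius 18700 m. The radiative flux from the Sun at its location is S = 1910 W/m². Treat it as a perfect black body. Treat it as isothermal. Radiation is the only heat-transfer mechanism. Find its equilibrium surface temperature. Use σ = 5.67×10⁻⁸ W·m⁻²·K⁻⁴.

T ≈ 303 K

At equilibrium, absorbed power = emitted power.
Absorbing cross-section = πr² = 1.099×10⁹ m²; emitting surface = 4πr² = 4.394×10⁹ m² (ratio 4).
S·A_cross = εσ·A_surf·T⁴  ⇒  T⁴ = S/(4σ).
T⁴ = 1.00·1910/(4·5.67×10⁻⁸) = 8.422×10⁹ K⁴.
T = (8.422×10⁹)^(1/4).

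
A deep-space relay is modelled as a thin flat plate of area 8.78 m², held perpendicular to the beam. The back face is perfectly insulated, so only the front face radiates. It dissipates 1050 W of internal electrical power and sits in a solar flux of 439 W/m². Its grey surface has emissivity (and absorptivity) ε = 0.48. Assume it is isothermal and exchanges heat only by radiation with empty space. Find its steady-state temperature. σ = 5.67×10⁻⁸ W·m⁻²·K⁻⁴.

At steady state, absorbed solar power + internal power = radiated power.
Absorbed: α·S·A_cross = 0.48·439·8.780 = 1850 W (cross-section A).
Total input = 1850 + 1050 = 2900 W.
Radiated: εσ·A_surf·T⁴ with A_surf = A = 8.780 m².
T⁴ = 2900/(0.48·5.67×10⁻⁸·8.780) = 1.214×10¹⁰ K⁴.

T ≈ 332 K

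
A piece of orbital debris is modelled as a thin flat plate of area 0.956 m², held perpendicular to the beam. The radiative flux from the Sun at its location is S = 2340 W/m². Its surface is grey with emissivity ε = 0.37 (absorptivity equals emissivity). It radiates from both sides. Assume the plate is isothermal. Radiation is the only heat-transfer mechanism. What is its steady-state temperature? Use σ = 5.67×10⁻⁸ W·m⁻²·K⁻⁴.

T ≈ 379 K

At equilibrium, absorbed power = emitted power.
Absorbing cross-section = A = 0.9560 m²; emitting surface = 2A = 1.912 m² (ratio 2).
εS·A_cross = εσ·A_surf·T⁴  ⇒  T⁴ = S/(2σ)   (ε cancels).
T⁴ = 2340/(2·5.67×10⁻⁸) = 2.063×10¹⁰ K⁴.
T = (2.063×10¹⁰)^(1/4).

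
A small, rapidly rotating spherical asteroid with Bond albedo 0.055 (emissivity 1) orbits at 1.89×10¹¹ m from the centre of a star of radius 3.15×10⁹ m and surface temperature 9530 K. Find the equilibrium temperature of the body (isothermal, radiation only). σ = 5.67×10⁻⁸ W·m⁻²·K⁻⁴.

T ≈ 858 K

The star's surface emits σT_*⁴; at distance d the flux is S = σT_*⁴(R_*/d)².
S = 5.67×10⁻⁸·(9530)⁴·(3.15×10⁹/1.89×10¹¹)² = 1.299×10⁵ W/m².
For an isothermal sphere T⁴ = (1−a)S/(4σ) = 5.413×10¹¹ K⁴.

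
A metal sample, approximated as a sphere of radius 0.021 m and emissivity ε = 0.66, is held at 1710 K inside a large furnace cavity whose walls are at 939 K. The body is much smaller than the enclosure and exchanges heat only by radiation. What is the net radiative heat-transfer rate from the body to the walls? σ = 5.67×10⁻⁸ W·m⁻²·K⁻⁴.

P_net ≈ 1610 W

For a small grey body in a large enclosure: P_net = εσA(T_body⁴ − T_wall⁴).
A = 4πr² = 0.005542 m²; T_body⁴ − T_wall⁴ = 8.550×10¹² − 7.774×10¹¹ = 7.773×10¹² K⁴.
|P_net| = 0.66·5.67×10⁻⁸·0.005542·7.773×10¹².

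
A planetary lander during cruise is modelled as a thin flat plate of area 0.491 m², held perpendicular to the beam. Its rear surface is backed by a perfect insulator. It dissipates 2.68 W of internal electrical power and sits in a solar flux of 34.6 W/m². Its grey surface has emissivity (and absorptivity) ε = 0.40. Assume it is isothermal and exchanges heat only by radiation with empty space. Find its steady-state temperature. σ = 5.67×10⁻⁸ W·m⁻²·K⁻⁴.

At steady state, absorbed solar power + internal power = radiated power.
Absorbed: α·S·A_cross = 0.40·34.6·0.4910 = 6.795 W (cross-section A).
Total input = 6.795 + 2.68 = 9.475 W.
Radiated: εσ·A_surf·T⁴ with A_surf = A = 0.4910 m².
T⁴ = 9.475/(0.40·5.67×10⁻⁸·0.4910) = 8.509×10⁸ K⁴.

T ≈ 171 K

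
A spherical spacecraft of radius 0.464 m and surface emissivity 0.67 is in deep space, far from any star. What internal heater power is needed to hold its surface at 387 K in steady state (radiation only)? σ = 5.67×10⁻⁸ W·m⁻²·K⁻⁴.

P ≈ 2310 W

P = εσ·4πr²·T⁴.
4πr² = 2.705 m²; T⁴ = 2.243×10¹⁰ K⁴.
P = 0.67·5.67×10⁻⁸·2.705·2.243×10¹⁰.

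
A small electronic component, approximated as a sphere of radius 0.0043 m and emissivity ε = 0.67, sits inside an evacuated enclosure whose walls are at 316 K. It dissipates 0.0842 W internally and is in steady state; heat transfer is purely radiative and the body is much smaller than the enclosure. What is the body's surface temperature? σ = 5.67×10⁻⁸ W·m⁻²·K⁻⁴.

T ≈ 374 K

For a small grey body in a large enclosure, net radiated power = εσA(T⁴ − T_w⁴).
Steady state: P = εσA(T⁴ − T_w⁴) with A = 4πr² = 2.324×10⁻⁴ m².
T⁴ = P/(εσA) + T_w⁴ = 0.0842/(0.67·5.67×10⁻⁸·2.324×10⁻⁴) + (316)⁴
    = 9.539×10⁹ + 9.971×10⁹ = 1.951×10¹⁰ K⁴.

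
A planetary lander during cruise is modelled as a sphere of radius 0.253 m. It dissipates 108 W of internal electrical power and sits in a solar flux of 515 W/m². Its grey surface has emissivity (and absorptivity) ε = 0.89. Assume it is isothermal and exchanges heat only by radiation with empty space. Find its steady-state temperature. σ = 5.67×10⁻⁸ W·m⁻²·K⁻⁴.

At steady state, absorbed solar power + internal power = radiated power.
Absorbed: α·S·A_cross = 0.89·515·0.2011 = 92.17 W (cross-section πr²).
Total input = 92.17 + 108 = 200.2 W.
Radiated: εσ·A_surf·T⁴ with A_surf = 4πr² = 0.8044 m².
T⁴ = 200.2/(0.89·5.67×10⁻⁸·0.8044) = 4.931×10⁹ K⁴.

T ≈ 265 K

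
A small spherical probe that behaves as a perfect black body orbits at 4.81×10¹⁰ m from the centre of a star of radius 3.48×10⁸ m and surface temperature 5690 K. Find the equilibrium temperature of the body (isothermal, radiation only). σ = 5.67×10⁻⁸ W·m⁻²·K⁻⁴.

The star's surface emits σT_*⁴; at distance d the flux is S = σT_*⁴(R_*/d)².
S = 5.67×10⁻⁸·(5690)⁴·(3.48×10⁸/4.81×10¹⁰)² = 3111 W/m².
For an isothermal sphere T⁴ = (1−a)S/(4σ) = 1.372×10¹⁰ K⁴.

T ≈ 342 K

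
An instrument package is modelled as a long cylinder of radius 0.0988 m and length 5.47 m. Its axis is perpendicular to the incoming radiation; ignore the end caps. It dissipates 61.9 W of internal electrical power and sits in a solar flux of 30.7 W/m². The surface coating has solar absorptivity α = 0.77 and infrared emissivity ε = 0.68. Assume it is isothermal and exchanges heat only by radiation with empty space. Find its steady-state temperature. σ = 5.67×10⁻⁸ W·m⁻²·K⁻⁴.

At steady state, absorbed solar power + internal power = radiated power.
Absorbed: α·S·A_cross = 0.77·30.7·1.081 = 25.55 W (cross-section 2rL).
Total input = 25.55 + 61.9 = 87.45 W.
Radiated: εσ·A_surf·T⁴ with A_surf = 2πrL = 3.396 m².
T⁴ = 87.45/(0.68·5.67×10⁻⁸·3.396) = 6.680×10⁸ K⁴.

T ≈ 161 K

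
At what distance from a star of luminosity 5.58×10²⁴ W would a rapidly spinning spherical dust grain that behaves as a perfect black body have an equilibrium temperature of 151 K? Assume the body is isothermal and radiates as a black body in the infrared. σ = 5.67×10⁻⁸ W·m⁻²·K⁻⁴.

For an isothermal black-emitting sphere, (1−a)S·πr² = σ·4πr²·T⁴ ⇒ S = 4σT⁴/(1−a).
S = 4·5.67×10⁻⁸·(151)⁴/1.00 = 117.9 W/m².
Flux falls as S = L/(4πd²), so d = √(L/(4πS)) = √(5.58×10²⁴/(4π·117.9)).

d ≈ 6.14×10¹⁰ m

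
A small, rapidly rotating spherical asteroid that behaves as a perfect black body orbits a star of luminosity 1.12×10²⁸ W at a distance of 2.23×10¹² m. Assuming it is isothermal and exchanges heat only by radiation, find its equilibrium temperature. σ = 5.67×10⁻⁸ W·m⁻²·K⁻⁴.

First find the stellar flux at distance d: S = L/(4πd²) = 1.12×10²⁸/(4π·(2.23×10¹²)²) = 179.2 W/m².
For an isothermal sphere, absorbed (1−a)S·πr² = emitted σ·4πr²·T⁴, so T⁴ = (1−a)S/(4σ).
T⁴ = 1.00·179.2/(4·5.67×10⁻⁸) = 7.902×10⁸ K⁴.

T ≈ 168 K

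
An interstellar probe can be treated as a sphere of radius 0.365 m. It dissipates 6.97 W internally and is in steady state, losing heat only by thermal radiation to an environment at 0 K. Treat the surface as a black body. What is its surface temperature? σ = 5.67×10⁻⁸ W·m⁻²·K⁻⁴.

T ≈ 92.6 K

Steady state: internal power = radiated power, P = εσA T⁴.
Radiating area A = 4πr² = 1.674 m².
T⁴ = P/(εσA) = 6.97/(1.0·5.67×10⁻⁸·1.674) = 7.343×10⁷ K⁴.
T = (7.343×10⁷)^(1/4).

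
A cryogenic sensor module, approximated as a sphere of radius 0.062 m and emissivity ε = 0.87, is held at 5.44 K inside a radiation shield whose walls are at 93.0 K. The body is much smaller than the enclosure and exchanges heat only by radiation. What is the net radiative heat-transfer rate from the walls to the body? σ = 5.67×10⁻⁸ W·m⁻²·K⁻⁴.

P_net ≈ 0.178 W

For a small grey body in a large enclosure: P_net = εσA(T_body⁴ − T_wall⁴).
A = 4πr² = 0.04831 m²; T_body⁴ − T_wall⁴ = 875.8 − 7.481×10⁷ = -7.480×10⁷ K⁴.
|P_net| = 0.87·5.67×10⁻⁸·0.04831·7.480×10⁷.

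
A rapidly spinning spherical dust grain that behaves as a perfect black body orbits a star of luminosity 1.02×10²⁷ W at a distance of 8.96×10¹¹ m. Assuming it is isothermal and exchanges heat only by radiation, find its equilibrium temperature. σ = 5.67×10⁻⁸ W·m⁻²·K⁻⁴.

T ≈ 145 K

First find the stellar flux at distance d: S = L/(4πd²) = 1.02×10²⁷/(4π·(8.96×10¹¹)²) = 101.1 W/m².
For an isothermal sphere, absorbed (1−a)S·πr² = emitted σ·4πr²·T⁴, so T⁴ = (1−a)S/(4σ).
T⁴ = 1.00·101.1/(4·5.67×10⁻⁸) = 4.458×10⁸ K⁴.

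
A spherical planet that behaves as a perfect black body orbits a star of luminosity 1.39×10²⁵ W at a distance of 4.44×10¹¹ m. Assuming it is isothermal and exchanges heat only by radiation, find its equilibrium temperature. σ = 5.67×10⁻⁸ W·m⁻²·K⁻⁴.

T ≈ 70.5 K

First find the stellar flux at distance d: S = L/(4πd²) = 1.39×10²⁵/(4π·(4.44×10¹¹)²) = 5.611 W/m².
For an isothermal sphere, absorbed (1−a)S·πr² = emitted σ·4πr²·T⁴, so T⁴ = (1−a)S/(4σ).
T⁴ = 1.00·5.611/(4·5.67×10⁻⁸) = 2.474×10⁷ K⁴.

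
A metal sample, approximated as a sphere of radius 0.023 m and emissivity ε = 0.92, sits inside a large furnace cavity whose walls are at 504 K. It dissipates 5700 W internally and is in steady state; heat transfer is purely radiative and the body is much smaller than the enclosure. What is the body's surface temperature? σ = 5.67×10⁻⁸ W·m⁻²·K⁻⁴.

For a small grey body in a large enclosure, net radiated power = εσA(T⁴ − T_w⁴).
Steady state: P = εσA(T⁴ − T_w⁴) with A = 4πr² = 0.006648 m².
T⁴ = P/(εσA) + T_w⁴ = 5700/(0.92·5.67×10⁻⁸·0.006648) + (504)⁴
    = 1.644×10¹³ + 6.452×10¹⁰ = 1.650×10¹³ K⁴.

T ≈ 2020 K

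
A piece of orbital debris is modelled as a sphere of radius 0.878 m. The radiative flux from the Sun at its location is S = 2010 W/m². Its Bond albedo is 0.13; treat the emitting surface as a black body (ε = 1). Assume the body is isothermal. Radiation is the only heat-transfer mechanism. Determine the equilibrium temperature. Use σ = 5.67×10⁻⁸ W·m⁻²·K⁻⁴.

T ≈ 296 K

At equilibrium, absorbed power = emitted power.
Absorbing cross-section = πr² = 2.422 m²; emitting surface = 4πr² = 9.687 m² (ratio 4).
(1−a)S·A_cross = εσ·A_surf·T⁴  ⇒  T⁴ = (1−a)S/(4σ).
T⁴ = 0.870·2010/(4·5.67×10⁻⁸) = 7.710×10⁹ K⁴.
T = (7.710×10⁹)^(1/4).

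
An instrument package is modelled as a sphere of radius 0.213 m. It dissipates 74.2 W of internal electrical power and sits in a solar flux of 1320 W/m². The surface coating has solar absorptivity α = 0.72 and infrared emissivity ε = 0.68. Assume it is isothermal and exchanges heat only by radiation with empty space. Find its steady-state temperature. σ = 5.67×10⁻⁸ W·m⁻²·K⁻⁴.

T ≈ 313 K

At steady state, absorbed solar power + internal power = radiated power.
Absorbed: α·S·A_cross = 0.72·1320·0.1425 = 135.5 W (cross-section πr²).
Total input = 135.5 + 74.2 = 209.7 W.
Radiated: εσ·A_surf·T⁴ with A_surf = 4πr² = 0.5701 m².
T⁴ = 209.7/(0.68·5.67×10⁻⁸·0.5701) = 9.538×10⁹ K⁴.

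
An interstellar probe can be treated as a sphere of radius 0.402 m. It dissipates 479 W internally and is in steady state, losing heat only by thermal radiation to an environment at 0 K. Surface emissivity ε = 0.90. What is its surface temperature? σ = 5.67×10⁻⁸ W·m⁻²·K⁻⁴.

Steady state: internal power = radiated power, P = εσA T⁴.
Radiating area A = 4πr² = 2.031 m².
T⁴ = P/(εσA) = 479/(0.90·5.67×10⁻⁸·2.031) = 4.622×10⁹ K⁴.
T = (4.622×10⁹)^(1/4).

T ≈ 261 K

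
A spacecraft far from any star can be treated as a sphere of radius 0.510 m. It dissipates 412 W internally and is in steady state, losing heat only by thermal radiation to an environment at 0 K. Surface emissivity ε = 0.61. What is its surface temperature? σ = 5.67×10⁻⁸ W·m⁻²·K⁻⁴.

T ≈ 246 K

Steady state: internal power = radiated power, P = εσA T⁴.
Radiating area A = 4πr² = 3.269 m².
T⁴ = P/(εσA) = 412/(0.61·5.67×10⁻⁸·3.269) = 3.644×10⁹ K⁴.
T = (3.644×10⁹)^(1/4).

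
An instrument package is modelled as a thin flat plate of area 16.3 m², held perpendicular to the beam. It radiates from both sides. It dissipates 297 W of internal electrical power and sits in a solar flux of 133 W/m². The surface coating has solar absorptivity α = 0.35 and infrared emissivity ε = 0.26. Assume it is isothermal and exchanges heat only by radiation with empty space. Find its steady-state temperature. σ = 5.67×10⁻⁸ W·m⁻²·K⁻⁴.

T ≈ 216 K

At steady state, absorbed solar power + internal power = radiated power.
Absorbed: α·S·A_cross = 0.35·133·16.30 = 758.8 W (cross-section A).
Total input = 758.8 + 297 = 1056 W.
Radiated: εσ·A_surf·T⁴ with A_surf = 2A = 32.60 m².
T⁴ = 1056/(0.26·5.67×10⁻⁸·32.60) = 2.197×10⁹ K⁴.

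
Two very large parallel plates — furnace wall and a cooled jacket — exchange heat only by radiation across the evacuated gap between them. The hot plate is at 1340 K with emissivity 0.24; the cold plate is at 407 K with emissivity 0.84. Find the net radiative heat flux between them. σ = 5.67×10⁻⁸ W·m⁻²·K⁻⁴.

q ≈ 41600 W/m²

For two infinite grey parallel plates, q = σ(T₁⁴ − T₂⁴)/(1/ε₁ + 1/ε₂ − 1).
T₁⁴ − T₂⁴ = 3.224×10¹² − 2.744×10¹⁰ = 3.197×10¹² K⁴.
1/ε₁ + 1/ε₂ − 1 = 4.167 + 1.190 − 1 = 4.357.
q = 5.67×10⁻⁸ × 3.197×10¹² / 4.357.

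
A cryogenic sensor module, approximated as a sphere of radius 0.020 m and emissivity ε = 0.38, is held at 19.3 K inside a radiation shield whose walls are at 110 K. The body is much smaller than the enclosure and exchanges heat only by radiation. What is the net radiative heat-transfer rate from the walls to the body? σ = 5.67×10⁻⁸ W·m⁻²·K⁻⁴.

For a small grey body in a large enclosure: P_net = εσA(T_body⁴ − T_wall⁴).
A = 4πr² = 0.005027 m²; T_body⁴ − T_wall⁴ = 1.387×10⁵ − 1.464×10⁸ = -1.463×10⁸ K⁴.
|P_net| = 0.38·5.67×10⁻⁸·0.005027·1.463×10⁸.

P_net ≈ 0.0158 W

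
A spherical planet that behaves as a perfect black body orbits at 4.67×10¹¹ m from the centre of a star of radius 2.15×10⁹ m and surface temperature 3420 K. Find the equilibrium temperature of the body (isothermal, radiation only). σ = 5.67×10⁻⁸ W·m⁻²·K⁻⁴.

T ≈ 164 K

The star's surface emits σT_*⁴; at distance d the flux is S = σT_*⁴(R_*/d)².
S = 5.67×10⁻⁸·(3420)⁴·(2.15×10⁹/4.67×10¹¹)² = 164.4 W/m².
For an isothermal sphere T⁴ = (1−a)S/(4σ) = 7.249×10⁸ K⁴.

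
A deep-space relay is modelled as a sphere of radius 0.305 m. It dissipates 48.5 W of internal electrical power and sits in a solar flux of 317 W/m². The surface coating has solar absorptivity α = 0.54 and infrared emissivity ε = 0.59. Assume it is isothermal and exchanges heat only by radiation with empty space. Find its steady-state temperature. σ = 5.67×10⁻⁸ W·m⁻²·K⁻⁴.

At steady state, absorbed solar power + internal power = radiated power.
Absorbed: α·S·A_cross = 0.54·317·0.2922 = 50.03 W (cross-section πr²).
Total input = 50.03 + 48.5 = 98.53 W.
Radiated: εσ·A_surf·T⁴ with A_surf = 4πr² = 1.169 m².
T⁴ = 98.53/(0.59·5.67×10⁻⁸·1.169) = 2.519×10⁹ K⁴.

T ≈ 224 K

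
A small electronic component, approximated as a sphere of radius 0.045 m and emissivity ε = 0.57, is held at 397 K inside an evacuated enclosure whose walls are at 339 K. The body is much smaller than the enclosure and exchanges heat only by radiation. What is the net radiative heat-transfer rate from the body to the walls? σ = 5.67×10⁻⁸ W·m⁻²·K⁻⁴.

P_net ≈ 9.57 W

For a small grey body in a large enclosure: P_net = εσA(T_body⁴ − T_wall⁴).
A = 4πr² = 0.02545 m²; T_body⁴ − T_wall⁴ = 2.484×10¹⁰ − 1.321×10¹⁰ = 1.163×10¹⁰ K⁴.
|P_net| = 0.57·5.67×10⁻⁸·0.02545·1.163×10¹⁰.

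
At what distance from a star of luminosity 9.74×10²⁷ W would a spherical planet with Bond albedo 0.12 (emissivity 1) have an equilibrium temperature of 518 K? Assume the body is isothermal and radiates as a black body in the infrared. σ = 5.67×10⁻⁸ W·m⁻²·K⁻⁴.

For an isothermal black-emitting sphere, (1−a)S·πr² = σ·4πr²·T⁴ ⇒ S = 4σT⁴/(1−a).
S = 4·5.67×10⁻⁸·(518)⁴/0.880 = 18560 W/m².
Flux falls as S = L/(4πd²), so d = √(L/(4πS)) = √(9.74×10²⁷/(4π·18560)).

d ≈ 2.04×10¹¹ m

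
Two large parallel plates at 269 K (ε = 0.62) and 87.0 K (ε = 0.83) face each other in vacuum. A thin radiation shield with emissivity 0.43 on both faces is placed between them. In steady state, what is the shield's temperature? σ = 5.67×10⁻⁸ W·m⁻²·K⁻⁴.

In steady state the net flux on the hot side equals that on the cold side.
σ(T₁⁴−T_s⁴)/D₁ = σ(T_s⁴−T₂⁴)/D₂, with D₁ = 1/ε₁+1/ε_s−1 = 2.938, D₂ = 1/ε_s+1/ε₂−1 = 2.530.
Solve for T_s⁴: T_s⁴ = (D₂·T₁⁴ + D₁·T₂⁴)/(D₁+D₂) = 2.453×10⁹ K⁴.

T_s ≈ 223 K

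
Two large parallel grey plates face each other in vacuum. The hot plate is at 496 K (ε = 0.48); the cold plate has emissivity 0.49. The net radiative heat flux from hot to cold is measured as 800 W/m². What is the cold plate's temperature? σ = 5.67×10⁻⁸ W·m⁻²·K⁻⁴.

q = σ(T₁⁴ − T₂⁴)/(1/ε₁ + 1/ε₂ − 1); denominator = 3.124.
T₂⁴ = T₁⁴ − q·(1/ε₁+1/ε₂−1)/σ = 6.052×10¹⁰ − 800·3.124/5.67×10⁻⁸
    = 1.644×10¹⁰ K⁴.

T₂ ≈ 358 K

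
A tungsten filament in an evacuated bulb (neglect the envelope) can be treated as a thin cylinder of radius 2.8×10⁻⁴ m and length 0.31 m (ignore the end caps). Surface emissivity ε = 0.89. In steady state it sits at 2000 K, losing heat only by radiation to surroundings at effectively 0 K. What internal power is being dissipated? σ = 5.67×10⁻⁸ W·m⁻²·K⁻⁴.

Steady state: P = εσA T⁴.
A = 2πrL = 5.454×10⁻⁴ m²; T⁴ = (2000)⁴ = 1.600×10¹³ K⁴.
P = 0.89 × 5.67×10⁻⁸ × 5.454×10⁻⁴ × 1.600×10¹³.

P ≈ 440 W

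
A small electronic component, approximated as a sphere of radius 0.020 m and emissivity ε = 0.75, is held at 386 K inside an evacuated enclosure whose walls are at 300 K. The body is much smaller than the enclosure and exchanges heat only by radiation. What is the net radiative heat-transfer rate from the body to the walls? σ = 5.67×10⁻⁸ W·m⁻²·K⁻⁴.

P_net ≈ 3.01 W

For a small grey body in a large enclosure: P_net = εσA(T_body⁴ − T_wall⁴).
A = 4πr² = 0.005027 m²; T_body⁴ − T_wall⁴ = 2.220×10¹⁰ − 8.100×10⁹ = 1.410×10¹⁰ K⁴.
|P_net| = 0.75·5.67×10⁻⁸·0.005027·1.410×10¹⁰.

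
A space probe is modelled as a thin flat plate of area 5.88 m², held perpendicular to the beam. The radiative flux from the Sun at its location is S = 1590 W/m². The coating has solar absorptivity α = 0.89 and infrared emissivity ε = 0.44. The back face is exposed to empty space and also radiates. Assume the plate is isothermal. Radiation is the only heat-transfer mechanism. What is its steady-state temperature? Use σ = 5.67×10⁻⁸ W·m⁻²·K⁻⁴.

At equilibrium, absorbed power = emitted power.
Absorbing cross-section = A = 5.880 m²; emitting surface = 2A = 11.76 m² (ratio 2).
αS·A_cross = εσ·A_surf·T⁴  ⇒  T⁴ = αS/(ε·2σ).
T⁴ = 0.890·1590/(0.44·2·5.67×10⁻⁸) = 2.836×10¹⁰ K⁴.
T = (2.836×10¹⁰)^(1/4).

T ≈ 410 K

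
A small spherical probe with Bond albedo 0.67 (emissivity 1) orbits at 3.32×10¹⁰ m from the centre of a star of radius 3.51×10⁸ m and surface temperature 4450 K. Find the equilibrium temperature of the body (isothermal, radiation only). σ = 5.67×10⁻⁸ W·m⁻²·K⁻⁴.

T ≈ 245 K

The star's surface emits σT_*⁴; at distance d the flux is S = σT_*⁴(R_*/d)².
S = 5.67×10⁻⁸·(4450)⁴·(3.51×10⁸/3.32×10¹⁰)² = 2485 W/m².
For an isothermal sphere T⁴ = (1−a)S/(4σ) = 3.616×10⁹ K⁴.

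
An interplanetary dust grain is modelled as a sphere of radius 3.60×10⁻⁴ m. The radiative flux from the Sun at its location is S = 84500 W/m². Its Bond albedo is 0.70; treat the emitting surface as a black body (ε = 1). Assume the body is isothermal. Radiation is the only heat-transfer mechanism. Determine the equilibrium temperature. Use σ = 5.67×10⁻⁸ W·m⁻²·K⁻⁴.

T ≈ 578 K

At equilibrium, absorbed power = emitted power.
Absorbing cross-section = πr² = 4.072×10⁻⁷ m²; emitting surface = 4πr² = 1.629×10⁻⁶ m² (ratio 4).
(1−a)S·A_cross = εσ·A_surf·T⁴  ⇒  T⁴ = (1−a)S/(4σ).
T⁴ = 0.300·84500/(4·5.67×10⁻⁸) = 1.118×10¹¹ K⁴.
T = (1.118×10¹¹)^(1/4).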